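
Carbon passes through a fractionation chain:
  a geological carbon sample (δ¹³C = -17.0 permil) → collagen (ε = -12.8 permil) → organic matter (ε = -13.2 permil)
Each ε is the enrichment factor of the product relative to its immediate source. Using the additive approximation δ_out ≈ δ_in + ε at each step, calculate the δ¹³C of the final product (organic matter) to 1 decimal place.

step 1: δ ≈ -17.0 + (-12.8) = -29.8 permil
step 2: δ ≈ -29.8 + (-13.2) = -43.0 permil

-43.0 permil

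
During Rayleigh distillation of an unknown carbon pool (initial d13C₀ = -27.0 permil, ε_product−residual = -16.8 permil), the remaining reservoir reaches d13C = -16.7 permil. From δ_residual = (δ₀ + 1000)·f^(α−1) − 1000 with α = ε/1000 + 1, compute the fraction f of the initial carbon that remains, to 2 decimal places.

α − 1 = ε/1000 = -0.0168
(δ_res + 1000)/(δ₀ + 1000) = (-16.7 + 1000)/(-27.0 + 1000) = 983.3/973.0 = 1.010586
f = 1.010586^(1/-0.0168) = exp(ln(1.010586)/-0.0168) = exp(0.01053/-0.0168)
f = exp(-0.6268) = 0.5343

0.53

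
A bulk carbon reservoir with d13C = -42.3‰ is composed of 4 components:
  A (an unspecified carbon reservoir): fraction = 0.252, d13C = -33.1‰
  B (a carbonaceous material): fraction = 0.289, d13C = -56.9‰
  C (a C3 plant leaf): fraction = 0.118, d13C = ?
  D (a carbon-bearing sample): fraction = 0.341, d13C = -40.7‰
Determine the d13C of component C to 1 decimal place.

Isotope mass balance: δ_bulk = Σ fᵢ·δᵢ.
-42.3 = 0.252×(-33.1) + 0.289×(-56.9) + 0.118×δ_C + 0.341×(-40.7)
0.118·δ_C = -42.3 − (-38.664) = -3.636
δ_C = -3.636 / 0.118 = -30.81‰

-30.8‰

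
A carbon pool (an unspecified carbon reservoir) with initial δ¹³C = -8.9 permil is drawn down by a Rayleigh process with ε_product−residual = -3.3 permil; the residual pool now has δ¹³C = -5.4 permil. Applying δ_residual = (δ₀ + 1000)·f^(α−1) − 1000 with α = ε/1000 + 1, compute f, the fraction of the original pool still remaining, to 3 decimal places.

0.344

α − 1 = ε/1000 = -0.0033
(δ_res + 1000)/(δ₀ + 1000) = (-5.4 + 1000)/(-8.9 + 1000) = 994.6/991.1 = 1.003531
f = 1.003531^(1/-0.0033) = exp(ln(1.003531)/-0.0033) = exp(0.00353/-0.0033)
f = exp(-1.0682) = 0.3436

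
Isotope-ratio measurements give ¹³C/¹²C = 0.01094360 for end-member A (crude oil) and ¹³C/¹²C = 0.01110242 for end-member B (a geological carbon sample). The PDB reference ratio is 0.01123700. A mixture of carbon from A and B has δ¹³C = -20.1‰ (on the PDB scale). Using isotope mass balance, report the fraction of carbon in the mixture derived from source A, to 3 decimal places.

0.575

δ_A = (0.01094360/0.01123700 − 1)×1000 = (0.973890 − 1)×1000 = -26.110‰
δ_B = (0.01110242/0.01123700 − 1)×1000 = (0.988023 − 1)×1000 = -11.977‰
f_A = (δ_mix − δ_B)/(δ_A − δ_B) = (-20.1 − (-11.977))/(-26.110 − (-11.977))
f_A = -8.123 / -14.134 = 0.5748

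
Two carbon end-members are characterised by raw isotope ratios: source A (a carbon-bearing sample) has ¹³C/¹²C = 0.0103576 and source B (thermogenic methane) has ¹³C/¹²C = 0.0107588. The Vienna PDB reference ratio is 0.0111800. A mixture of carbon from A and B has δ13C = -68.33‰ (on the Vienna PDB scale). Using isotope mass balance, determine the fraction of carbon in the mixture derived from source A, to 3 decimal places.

0.854

δ_A = (0.0103576/0.0111800 − 1)×1000 = (0.926440 − 1)×1000 = -73.560‰
δ_B = (0.0107588/0.0111800 − 1)×1000 = (0.962326 − 1)×1000 = -37.674‰
f_A = (δ_mix − δ_B)/(δ_A − δ_B) = (-68.33 − (-37.674))/(-73.560 − (-37.674))
f_A = -30.656 / -35.886 = 0.8543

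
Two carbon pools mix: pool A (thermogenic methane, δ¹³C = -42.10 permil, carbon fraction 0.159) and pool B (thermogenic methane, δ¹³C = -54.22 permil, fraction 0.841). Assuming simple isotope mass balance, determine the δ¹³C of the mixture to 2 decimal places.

-52.29 permil

δ_mix = f_A·δ_A + f_B·δ_B
δ_mix = 0.159 × (-42.10) + 0.841 × (-54.22)
δ_mix = -6.694 + -45.599 = -52.293 permil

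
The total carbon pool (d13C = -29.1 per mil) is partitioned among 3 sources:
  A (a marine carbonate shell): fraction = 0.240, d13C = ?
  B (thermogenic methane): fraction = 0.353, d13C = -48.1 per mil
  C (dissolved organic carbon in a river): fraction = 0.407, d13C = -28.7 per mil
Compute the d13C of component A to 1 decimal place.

Isotope mass balance: δ_bulk = Σ fᵢ·δᵢ.
-29.1 = 0.240×δ_A + 0.353×(-48.1) + 0.407×(-28.7)
0.240·δ_A = -29.1 − (-28.660) = -0.440
δ_A = -0.440 / 0.240 = -1.83 per mil

-1.8 per mil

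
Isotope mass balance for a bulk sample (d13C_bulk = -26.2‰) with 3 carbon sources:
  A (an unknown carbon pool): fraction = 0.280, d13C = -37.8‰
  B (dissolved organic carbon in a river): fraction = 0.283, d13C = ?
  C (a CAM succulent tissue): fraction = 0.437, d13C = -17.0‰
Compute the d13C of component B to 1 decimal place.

Isotope mass balance: δ_bulk = Σ fᵢ·δᵢ.
-26.2 = 0.280×(-37.8) + 0.283×δ_B + 0.437×(-17.0)
0.283·δ_B = -26.2 − (-18.013) = -8.187
δ_B = -8.187 / 0.283 = -28.93‰

-28.9‰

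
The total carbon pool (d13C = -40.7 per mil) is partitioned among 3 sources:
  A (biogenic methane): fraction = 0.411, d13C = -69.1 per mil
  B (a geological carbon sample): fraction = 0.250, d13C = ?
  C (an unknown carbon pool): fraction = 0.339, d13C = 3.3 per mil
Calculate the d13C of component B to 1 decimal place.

Isotope mass balance: δ_bulk = Σ fᵢ·δᵢ.
-40.7 = 0.411×(-69.1) + 0.250×δ_B + 0.339×(3.3)
0.250·δ_B = -40.7 − (-27.281) = -13.419
δ_B = -13.419 / 0.250 = -53.67 per mil

-53.7 per mil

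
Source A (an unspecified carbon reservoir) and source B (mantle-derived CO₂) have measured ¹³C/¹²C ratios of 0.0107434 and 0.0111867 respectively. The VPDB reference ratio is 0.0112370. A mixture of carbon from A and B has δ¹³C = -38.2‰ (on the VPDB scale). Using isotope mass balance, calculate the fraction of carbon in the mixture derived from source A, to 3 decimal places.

0.855

δ_A = (0.0107434/0.0112370 − 1)×1000 = (0.956074 − 1)×1000 = -43.926‰
δ_B = (0.0111867/0.0112370 − 1)×1000 = (0.995524 − 1)×1000 = -4.476‰
f_A = (δ_mix − δ_B)/(δ_A − δ_B) = (-38.2 − (-4.476))/(-43.926 − (-4.476))
f_A = -33.724 / -39.450 = 0.8548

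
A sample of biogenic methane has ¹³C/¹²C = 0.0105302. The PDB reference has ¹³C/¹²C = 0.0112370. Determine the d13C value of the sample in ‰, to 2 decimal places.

d13C = (R_sample / R_standard − 1) × 1000
R_sample / R_standard = 0.0105302 / 0.0112370 = 0.937101
d13C = (0.937101 − 1) × 1000 = -62.899‰

-62.90‰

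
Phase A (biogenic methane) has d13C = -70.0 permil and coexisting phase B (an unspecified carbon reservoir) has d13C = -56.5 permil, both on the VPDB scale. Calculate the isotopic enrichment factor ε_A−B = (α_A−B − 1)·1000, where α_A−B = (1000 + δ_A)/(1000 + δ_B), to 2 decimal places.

-14.31 permil

α_A−B = (1000 + -70.0) / (1000 + -56.5) = 930.0 / 943.5 = 0.985692
ε_A−B = (0.985692 − 1) × 1000 = -14.308 permil
(The approximation ε ≈ δ_A − δ_B would give -13.5 permil.)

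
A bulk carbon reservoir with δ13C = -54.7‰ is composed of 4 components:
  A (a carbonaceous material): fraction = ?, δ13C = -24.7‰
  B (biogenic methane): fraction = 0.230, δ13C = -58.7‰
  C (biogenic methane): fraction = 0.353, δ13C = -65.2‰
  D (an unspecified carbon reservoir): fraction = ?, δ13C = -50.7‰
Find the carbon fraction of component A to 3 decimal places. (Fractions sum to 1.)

Let f_A and f_D be the unknown fractions; fractions sum to 1 so f_A + f_D = 0.417.
Mass balance: Σ fᵢ·δᵢ = δ_bulk ⇒ f_A·(-24.7) + f_D·(-50.7) = -54.7 − (-36.517) = -18.183
Substitute f_D = 0.417 − f_A:
f_A·(-24.7 − -50.7) = -18.183 − 0.417×(-50.7) = 2.958
f_A = 2.958 / 26.0 = 0.1138

0.114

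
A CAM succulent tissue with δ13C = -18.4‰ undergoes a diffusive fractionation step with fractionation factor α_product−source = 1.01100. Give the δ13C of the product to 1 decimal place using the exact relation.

δ_product = (δ_source + 1000)·α − 1000
δ_product = (-18.4 + 1000) × 1.01100 − 1000
δ_product = 992.398 − 1000 = -7.60‰

-7.6‰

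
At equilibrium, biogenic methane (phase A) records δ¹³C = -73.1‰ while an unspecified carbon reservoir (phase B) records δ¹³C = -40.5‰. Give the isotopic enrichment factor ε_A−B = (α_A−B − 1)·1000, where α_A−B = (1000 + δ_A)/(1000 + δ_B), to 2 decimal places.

α_A−B = (1000 + -73.1) / (1000 + -40.5) = 926.9 / 959.5 = 0.966024
ε_A−B = (0.966024 − 1) × 1000 = -33.976‰
(The approximation ε ≈ δ_A − δ_B would give -32.6‰.)

-33.98‰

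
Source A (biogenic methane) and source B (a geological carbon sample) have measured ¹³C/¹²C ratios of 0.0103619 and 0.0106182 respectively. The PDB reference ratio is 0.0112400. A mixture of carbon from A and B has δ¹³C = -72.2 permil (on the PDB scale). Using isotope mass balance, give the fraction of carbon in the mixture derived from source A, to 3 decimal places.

0.740

δ_A = (0.0103619/0.0112400 − 1)×1000 = (0.921877 − 1)×1000 = -78.123 permil
δ_B = (0.0106182/0.0112400 − 1)×1000 = (0.944680 − 1)×1000 = -55.320 permil
f_A = (δ_mix − δ_B)/(δ_A − δ_B) = (-72.2 − (-55.320))/(-78.123 − (-55.320))
f_A = -16.880 / -22.802 = 0.7403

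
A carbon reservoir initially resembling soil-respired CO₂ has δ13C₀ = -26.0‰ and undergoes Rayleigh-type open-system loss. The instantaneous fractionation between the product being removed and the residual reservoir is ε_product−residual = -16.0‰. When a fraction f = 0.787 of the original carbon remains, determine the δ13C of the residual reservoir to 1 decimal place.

-22.3‰

Rayleigh residual: δ_res = (δ₀ + 1000)·f^(α−1) − 1000
α = ε/1000 + 1 = 0.98400, so α − 1 = -0.01600
f^(α−1) = 0.787^(-0.01600) = 1.003840
δ_res = (-26.0 + 1000) × 1.003840 − 1000 = 977.740 − 1000 = -22.26‰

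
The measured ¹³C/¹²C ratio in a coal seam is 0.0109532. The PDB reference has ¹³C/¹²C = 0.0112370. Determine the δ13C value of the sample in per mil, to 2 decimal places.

-25.26 per mil

δ13C = (R_sample / R_standard − 1) × 1000
R_sample / R_standard = 0.0109532 / 0.0112370 = 0.974744
δ13C = (0.974744 − 1) × 1000 = -25.256 per mil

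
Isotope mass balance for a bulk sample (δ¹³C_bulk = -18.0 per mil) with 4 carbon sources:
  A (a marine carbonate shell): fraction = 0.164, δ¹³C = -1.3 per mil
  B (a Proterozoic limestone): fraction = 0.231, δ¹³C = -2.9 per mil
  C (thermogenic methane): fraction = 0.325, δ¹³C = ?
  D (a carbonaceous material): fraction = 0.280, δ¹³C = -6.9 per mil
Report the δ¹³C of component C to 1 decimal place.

Isotope mass balance: δ_bulk = Σ fᵢ·δᵢ.
-18.0 = 0.164×(-1.3) + 0.231×(-2.9) + 0.325×δ_C + 0.280×(-6.9)
0.325·δ_C = -18.0 − (-2.815) = -15.185
δ_C = -15.185 / 0.325 = -46.72 per mil

-46.7 per mil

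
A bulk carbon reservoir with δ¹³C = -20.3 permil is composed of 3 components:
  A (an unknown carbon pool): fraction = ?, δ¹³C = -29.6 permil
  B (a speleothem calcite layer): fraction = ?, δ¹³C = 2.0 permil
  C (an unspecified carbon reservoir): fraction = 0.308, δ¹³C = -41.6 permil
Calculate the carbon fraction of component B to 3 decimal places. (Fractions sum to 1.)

0.411

Let f_B and f_A be the unknown fractions; fractions sum to 1 so f_B + f_A = 0.692.
Mass balance: Σ fᵢ·δᵢ = δ_bulk ⇒ f_B·(2.0) + f_A·(-29.6) = -20.3 − (-12.813) = -7.487
Substitute f_A = 0.692 − f_B:
f_B·(2.0 − -29.6) = -7.487 − 0.692×(-29.6) = 12.996
f_B = 12.996 / 31.6 = 0.4113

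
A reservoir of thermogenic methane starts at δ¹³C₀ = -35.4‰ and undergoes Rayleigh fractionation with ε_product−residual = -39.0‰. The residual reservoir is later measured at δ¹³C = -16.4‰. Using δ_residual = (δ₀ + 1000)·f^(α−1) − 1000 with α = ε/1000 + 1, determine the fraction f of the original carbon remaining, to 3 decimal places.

0.606

α − 1 = ε/1000 = -0.0390
(δ_res + 1000)/(δ₀ + 1000) = (-16.4 + 1000)/(-35.4 + 1000) = 983.6/964.6 = 1.019697
f = 1.019697^(1/-0.0390) = exp(ln(1.019697)/-0.0390) = exp(0.01951/-0.0390)
f = exp(-0.5001) = 0.6064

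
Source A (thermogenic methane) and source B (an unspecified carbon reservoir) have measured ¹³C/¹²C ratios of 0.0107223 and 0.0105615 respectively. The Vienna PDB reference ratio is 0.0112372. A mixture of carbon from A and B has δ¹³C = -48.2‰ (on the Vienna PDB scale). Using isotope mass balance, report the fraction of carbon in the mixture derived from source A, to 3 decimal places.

0.834

δ_A = (0.0107223/0.0112372 − 1)×1000 = (0.954179 − 1)×1000 = -45.821‰
δ_B = (0.0105615/0.0112372 − 1)×1000 = (0.939869 − 1)×1000 = -60.131‰
f_A = (δ_mix − δ_B)/(δ_A − δ_B) = (-48.2 − (-60.131))/(-45.821 − (-60.131))
f_A = 11.931 / 14.310 = 0.8337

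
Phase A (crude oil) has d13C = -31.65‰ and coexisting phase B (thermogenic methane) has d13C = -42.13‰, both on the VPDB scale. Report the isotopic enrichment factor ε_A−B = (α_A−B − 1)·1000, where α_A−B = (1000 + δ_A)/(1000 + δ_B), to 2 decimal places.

α_A−B = (1000 + -31.65) / (1000 + -42.13) = 968.35 / 957.87 = 1.010941
ε_A−B = (1.010941 − 1) × 1000 = 10.941‰
(The approximation ε ≈ δ_A − δ_B would give 10.48‰.)

10.94‰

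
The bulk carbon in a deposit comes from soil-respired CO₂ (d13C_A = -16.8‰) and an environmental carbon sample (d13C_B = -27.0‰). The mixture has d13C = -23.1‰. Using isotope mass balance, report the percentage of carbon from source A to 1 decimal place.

38.2%

δ_mix = f_A·δ_A + (1 − f_A)·δ_B  ⇒  f_A = (δ_mix − δ_B)/(δ_A − δ_B)
f_A = (-23.1 − (-27.0)) / (-16.8 − (-27.0))
f_A = 3.9 / 10.2 = 0.3824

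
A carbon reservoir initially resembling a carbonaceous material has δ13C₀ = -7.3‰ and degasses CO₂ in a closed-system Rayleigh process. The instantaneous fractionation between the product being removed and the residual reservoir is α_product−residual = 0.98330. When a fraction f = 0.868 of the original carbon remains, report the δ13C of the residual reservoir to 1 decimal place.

-5.0‰

Rayleigh residual: δ_res = (δ₀ + 1000)·f^(α−1) − 1000
α − 1 = -0.01670
f^(α−1) = 0.868^(-0.01670) = 1.002367
δ_res = (-7.3 + 1000) × 1.002367 − 1000 = 995.050 − 1000 = -4.95‰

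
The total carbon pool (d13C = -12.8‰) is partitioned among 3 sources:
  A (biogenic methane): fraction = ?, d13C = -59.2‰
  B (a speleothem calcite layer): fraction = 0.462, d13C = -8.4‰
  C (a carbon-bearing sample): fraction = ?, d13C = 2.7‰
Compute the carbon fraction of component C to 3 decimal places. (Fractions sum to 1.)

0.370

Let f_C and f_A be the unknown fractions; fractions sum to 1 so f_C + f_A = 0.538.
Mass balance: Σ fᵢ·δᵢ = δ_bulk ⇒ f_C·(2.7) + f_A·(-59.2) = -12.8 − (-3.881) = -8.919
Substitute f_A = 0.538 − f_C:
f_C·(2.7 − -59.2) = -8.919 − 0.538×(-59.2) = 22.930
f_C = 22.930 / 61.9 = 0.3704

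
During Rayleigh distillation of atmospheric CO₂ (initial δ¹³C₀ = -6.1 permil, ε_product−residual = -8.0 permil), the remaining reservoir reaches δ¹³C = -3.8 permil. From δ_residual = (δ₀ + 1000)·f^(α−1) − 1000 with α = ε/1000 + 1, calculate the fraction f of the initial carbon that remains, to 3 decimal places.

α − 1 = ε/1000 = -0.0080
(δ_res + 1000)/(δ₀ + 1000) = (-3.8 + 1000)/(-6.1 + 1000) = 996.2/993.9 = 1.002314
f = 1.002314^(1/-0.0080) = exp(ln(1.002314)/-0.0080) = exp(0.00231/-0.0080)
f = exp(-0.2889) = 0.7491

0.749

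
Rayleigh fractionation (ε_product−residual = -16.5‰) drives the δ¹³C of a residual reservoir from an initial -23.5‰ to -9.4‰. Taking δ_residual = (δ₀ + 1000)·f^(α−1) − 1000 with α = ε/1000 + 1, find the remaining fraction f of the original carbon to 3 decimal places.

α − 1 = ε/1000 = -0.0165
(δ_res + 1000)/(δ₀ + 1000) = (-9.4 + 1000)/(-23.5 + 1000) = 990.6/976.5 = 1.014439
f = 1.014439^(1/-0.0165) = exp(ln(1.014439)/-0.0165) = exp(0.01434/-0.0165)
f = exp(-0.8689) = 0.4194

0.419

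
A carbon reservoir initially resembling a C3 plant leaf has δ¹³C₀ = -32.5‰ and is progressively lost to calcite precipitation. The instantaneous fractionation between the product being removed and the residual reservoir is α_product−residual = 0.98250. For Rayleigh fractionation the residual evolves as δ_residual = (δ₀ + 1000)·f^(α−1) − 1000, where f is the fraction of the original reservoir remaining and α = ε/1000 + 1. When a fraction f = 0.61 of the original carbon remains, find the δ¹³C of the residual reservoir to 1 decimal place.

Rayleigh residual: δ_res = (δ₀ + 1000)·f^(α−1) − 1000
α − 1 = -0.01750
f^(α−1) = 0.61^(-0.01750) = 1.008688
δ_res = (-32.5 + 1000) × 1.008688 − 1000 = 975.905 − 1000 = -24.09‰

-24.1‰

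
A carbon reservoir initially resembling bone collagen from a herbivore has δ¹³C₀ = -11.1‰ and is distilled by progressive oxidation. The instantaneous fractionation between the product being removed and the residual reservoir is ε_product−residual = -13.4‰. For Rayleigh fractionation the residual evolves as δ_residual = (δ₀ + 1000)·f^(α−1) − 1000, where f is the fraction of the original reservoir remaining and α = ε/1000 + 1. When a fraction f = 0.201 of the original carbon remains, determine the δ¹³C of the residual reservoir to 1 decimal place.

10.4‰

Rayleigh residual: δ_res = (δ₀ + 1000)·f^(α−1) − 1000
α = ε/1000 + 1 = 0.98660, so α − 1 = -0.01340
f^(α−1) = 0.201^(-0.01340) = 1.021732
δ_res = (-11.1 + 1000) × 1.021732 − 1000 = 1010.391 − 1000 = 10.39‰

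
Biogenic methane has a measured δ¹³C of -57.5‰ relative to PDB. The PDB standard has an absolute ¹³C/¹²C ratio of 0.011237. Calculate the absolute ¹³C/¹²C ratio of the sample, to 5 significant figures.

0.010591

R_sample = R_standard × (δ¹³C/1000 + 1)
R_sample = 0.011237 × (-57.5/1000 + 1) = 0.011237 × 0.942500
R_sample = 0.0105909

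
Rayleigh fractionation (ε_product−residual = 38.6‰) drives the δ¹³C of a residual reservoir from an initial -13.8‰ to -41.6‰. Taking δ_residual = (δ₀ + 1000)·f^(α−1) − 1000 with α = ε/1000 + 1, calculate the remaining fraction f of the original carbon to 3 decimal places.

0.477

α − 1 = ε/1000 = 0.0386
(δ_res + 1000)/(δ₀ + 1000) = (-41.6 + 1000)/(-13.8 + 1000) = 958.4/986.2 = 0.971811
f = 0.971811^(1/0.0386) = exp(ln(0.971811)/0.0386) = exp(-0.02859/0.0386)
f = exp(-0.7408) = 0.4767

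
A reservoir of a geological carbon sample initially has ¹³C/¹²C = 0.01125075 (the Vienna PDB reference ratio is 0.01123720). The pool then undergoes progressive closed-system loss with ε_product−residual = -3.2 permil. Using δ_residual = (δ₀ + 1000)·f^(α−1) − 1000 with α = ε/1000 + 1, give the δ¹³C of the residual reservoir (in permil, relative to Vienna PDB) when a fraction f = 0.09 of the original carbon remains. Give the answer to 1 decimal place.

9.0 permil

δ₀ = (0.01125075/0.01123720 − 1)×1000 = (1.001206 − 1)×1000 = 1.206 permil
α − 1 = ε/1000 = -0.0032
f^(α−1) = 0.09^(-0.0032) = 1.007735
δ_res = (1.206 + 1000) × 1.007735 − 1000 = 1008.950 − 1000 = 8.95 permil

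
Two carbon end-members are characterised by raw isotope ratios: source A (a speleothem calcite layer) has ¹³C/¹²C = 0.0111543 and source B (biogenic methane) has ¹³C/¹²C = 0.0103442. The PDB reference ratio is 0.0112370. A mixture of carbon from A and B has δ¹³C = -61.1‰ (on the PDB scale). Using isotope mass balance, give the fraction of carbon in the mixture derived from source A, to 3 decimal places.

δ_A = (0.0111543/0.0112370 − 1)×1000 = (0.992640 − 1)×1000 = -7.360‰
δ_B = (0.0103442/0.0112370 − 1)×1000 = (0.920548 − 1)×1000 = -79.452‰
f_A = (δ_mix − δ_B)/(δ_A − δ_B) = (-61.1 − (-79.452))/(-7.360 − (-79.452))
f_A = 18.352 / 72.092 = 0.2546

0.255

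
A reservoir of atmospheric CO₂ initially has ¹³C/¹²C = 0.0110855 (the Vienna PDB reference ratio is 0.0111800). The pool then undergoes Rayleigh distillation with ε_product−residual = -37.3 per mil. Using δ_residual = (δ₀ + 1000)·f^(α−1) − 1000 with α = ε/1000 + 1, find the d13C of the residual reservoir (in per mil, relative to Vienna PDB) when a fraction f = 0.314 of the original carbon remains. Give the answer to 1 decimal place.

δ₀ = (0.0110855/0.0111800 − 1)×1000 = (0.991547 − 1)×1000 = -8.453 per mil
α − 1 = ε/1000 = -0.0373
f^(α−1) = 0.314^(-0.0373) = 1.044154
δ_res = (-8.453 + 1000) × 1.044154 − 1000 = 1035.328 − 1000 = 35.33 per mil

35.3 per mil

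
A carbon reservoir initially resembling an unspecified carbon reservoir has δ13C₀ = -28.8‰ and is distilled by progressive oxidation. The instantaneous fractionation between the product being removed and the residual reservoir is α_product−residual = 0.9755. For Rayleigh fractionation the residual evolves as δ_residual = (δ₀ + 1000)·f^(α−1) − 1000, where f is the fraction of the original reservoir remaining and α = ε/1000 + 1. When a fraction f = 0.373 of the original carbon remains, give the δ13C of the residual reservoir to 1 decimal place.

-5.0‰

Rayleigh residual: δ_res = (δ₀ + 1000)·f^(α−1) − 1000
α − 1 = -0.02450
f^(α−1) = 0.373^(-0.02450) = 1.024456
δ_res = (-28.8 + 1000) × 1.024456 − 1000 = 994.951 − 1000 = -5.05‰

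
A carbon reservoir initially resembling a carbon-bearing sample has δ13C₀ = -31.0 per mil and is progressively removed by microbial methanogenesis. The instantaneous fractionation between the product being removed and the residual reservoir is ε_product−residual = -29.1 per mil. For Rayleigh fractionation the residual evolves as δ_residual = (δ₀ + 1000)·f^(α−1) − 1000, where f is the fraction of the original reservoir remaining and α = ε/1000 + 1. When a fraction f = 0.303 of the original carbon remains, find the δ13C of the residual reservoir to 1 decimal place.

Rayleigh residual: δ_res = (δ₀ + 1000)·f^(α−1) − 1000
α = ε/1000 + 1 = 0.97090, so α − 1 = -0.02910
f^(α−1) = 0.303^(-0.02910) = 1.035357
δ_res = (-31.0 + 1000) × 1.035357 − 1000 = 1003.261 − 1000 = 3.26 per mil

3.3 per mil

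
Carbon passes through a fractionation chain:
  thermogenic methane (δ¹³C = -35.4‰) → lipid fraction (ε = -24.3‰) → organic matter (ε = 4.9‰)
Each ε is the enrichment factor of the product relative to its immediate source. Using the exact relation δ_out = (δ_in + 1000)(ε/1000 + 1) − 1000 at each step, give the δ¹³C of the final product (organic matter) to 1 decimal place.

step 1: δ = (-35.40 + 1000)·(-24.3/1000 + 1) − 1000 = -58.84‰
step 2: δ = (-58.84 + 1000)·(4.9/1000 + 1) − 1000 = -54.23‰

-54.2‰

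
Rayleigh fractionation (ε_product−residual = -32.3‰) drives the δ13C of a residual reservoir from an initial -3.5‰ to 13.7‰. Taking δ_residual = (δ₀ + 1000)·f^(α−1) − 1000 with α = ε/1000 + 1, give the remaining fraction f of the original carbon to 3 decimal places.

0.589

α − 1 = ε/1000 = -0.0323
(δ_res + 1000)/(δ₀ + 1000) = (13.7 + 1000)/(-3.5 + 1000) = 1013.7/996.5 = 1.017260
f = 1.017260^(1/-0.0323) = exp(ln(1.017260)/-0.0323) = exp(0.01711/-0.0323)
f = exp(-0.5298) = 0.5887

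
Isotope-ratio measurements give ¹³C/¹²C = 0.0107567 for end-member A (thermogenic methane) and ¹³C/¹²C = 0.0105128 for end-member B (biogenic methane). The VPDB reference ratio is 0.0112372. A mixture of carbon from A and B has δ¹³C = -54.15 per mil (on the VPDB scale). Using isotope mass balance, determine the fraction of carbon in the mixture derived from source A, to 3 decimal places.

0.475

δ_A = (0.0107567/0.0112372 − 1)×1000 = (0.957240 − 1)×1000 = -42.760 per mil
δ_B = (0.0105128/0.0112372 − 1)×1000 = (0.935536 − 1)×1000 = -64.464 per mil
f_A = (δ_mix − δ_B)/(δ_A − δ_B) = (-54.15 − (-64.464))/(-42.760 − (-64.464))
f_A = 10.314 / 21.705 = 0.4752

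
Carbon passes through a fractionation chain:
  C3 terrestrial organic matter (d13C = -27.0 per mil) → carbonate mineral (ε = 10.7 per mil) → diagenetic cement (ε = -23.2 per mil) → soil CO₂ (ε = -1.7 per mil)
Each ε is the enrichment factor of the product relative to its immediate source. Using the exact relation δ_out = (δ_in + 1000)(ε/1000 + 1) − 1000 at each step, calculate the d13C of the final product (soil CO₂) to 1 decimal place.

step 1: δ = (-27.00 + 1000)·(10.7/1000 + 1) − 1000 = -16.59 per mil
step 2: δ = (-16.59 + 1000)·(-23.2/1000 + 1) − 1000 = -39.40 per mil
step 3: δ = (-39.40 + 1000)·(-1.7/1000 + 1) − 1000 = -41.04 per mil

-41.0 per mil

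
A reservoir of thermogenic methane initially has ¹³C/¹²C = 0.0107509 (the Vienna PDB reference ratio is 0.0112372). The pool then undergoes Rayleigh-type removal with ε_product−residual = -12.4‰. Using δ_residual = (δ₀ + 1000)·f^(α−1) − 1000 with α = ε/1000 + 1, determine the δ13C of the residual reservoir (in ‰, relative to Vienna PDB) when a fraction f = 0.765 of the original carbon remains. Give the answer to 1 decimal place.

δ₀ = (0.0107509/0.0112372 − 1)×1000 = (0.956724 − 1)×1000 = -43.276‰
α − 1 = ε/1000 = -0.0124
f^(α−1) = 0.765^(-0.0124) = 1.003327
δ_res = (-43.276 + 1000) × 1.003327 − 1000 = 959.907 − 1000 = -40.09‰

-40.1‰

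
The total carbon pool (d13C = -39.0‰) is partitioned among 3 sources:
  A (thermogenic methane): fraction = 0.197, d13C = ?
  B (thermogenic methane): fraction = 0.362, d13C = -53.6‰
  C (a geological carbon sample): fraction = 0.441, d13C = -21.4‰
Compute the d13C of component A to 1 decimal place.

-51.6‰

Isotope mass balance: δ_bulk = Σ fᵢ·δᵢ.
-39.0 = 0.197×δ_A + 0.362×(-53.6) + 0.441×(-21.4)
0.197·δ_A = -39.0 − (-28.841) = -10.159
δ_A = -10.159 / 0.197 = -51.57‰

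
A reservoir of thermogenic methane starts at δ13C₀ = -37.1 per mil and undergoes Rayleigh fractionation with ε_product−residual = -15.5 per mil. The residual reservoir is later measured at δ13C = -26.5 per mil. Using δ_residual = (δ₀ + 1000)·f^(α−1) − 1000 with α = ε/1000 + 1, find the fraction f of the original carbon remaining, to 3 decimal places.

α − 1 = ε/1000 = -0.0155
(δ_res + 1000)/(δ₀ + 1000) = (-26.5 + 1000)/(-37.1 + 1000) = 973.5/962.9 = 1.011008
f = 1.011008^(1/-0.0155) = exp(ln(1.011008)/-0.0155) = exp(0.01095/-0.0155)
f = exp(-0.7063) = 0.4934

0.493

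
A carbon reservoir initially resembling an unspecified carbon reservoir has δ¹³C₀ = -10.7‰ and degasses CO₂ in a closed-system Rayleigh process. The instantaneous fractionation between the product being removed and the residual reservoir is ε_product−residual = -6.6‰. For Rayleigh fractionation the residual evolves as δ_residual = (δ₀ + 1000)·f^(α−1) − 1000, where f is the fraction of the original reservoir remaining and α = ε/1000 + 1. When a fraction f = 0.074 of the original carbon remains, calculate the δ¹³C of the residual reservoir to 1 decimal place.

6.4‰

Rayleigh residual: δ_res = (δ₀ + 1000)·f^(α−1) − 1000
α = ε/1000 + 1 = 0.99340, so α − 1 = -0.00660
f^(α−1) = 0.074^(-0.00660) = 1.017333
δ_res = (-10.7 + 1000) × 1.017333 − 1000 = 1006.447 − 1000 = 6.45‰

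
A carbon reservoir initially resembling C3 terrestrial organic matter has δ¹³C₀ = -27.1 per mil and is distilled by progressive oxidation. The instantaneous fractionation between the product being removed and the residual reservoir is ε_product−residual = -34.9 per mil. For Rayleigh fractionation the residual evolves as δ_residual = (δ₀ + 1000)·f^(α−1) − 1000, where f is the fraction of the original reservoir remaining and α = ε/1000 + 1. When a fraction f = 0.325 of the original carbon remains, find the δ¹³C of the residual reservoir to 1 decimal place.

11.8 per mil

Rayleigh residual: δ_res = (δ₀ + 1000)·f^(α−1) − 1000
α = ε/1000 + 1 = 0.96510, so α − 1 = -0.03490
f^(α−1) = 0.325^(-0.03490) = 1.040005
δ_res = (-27.1 + 1000) × 1.040005 − 1000 = 1011.820 − 1000 = 11.82 per mil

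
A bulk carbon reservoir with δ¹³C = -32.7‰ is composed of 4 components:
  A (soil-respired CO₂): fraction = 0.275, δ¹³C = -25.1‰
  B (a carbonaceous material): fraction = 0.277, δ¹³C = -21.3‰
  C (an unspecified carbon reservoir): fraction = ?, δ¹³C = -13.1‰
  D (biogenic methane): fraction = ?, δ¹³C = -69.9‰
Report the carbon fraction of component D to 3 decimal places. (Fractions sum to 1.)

0.247

Let f_D and f_C be the unknown fractions; fractions sum to 1 so f_D + f_C = 0.448.
Mass balance: Σ fᵢ·δᵢ = δ_bulk ⇒ f_D·(-69.9) + f_C·(-13.1) = -32.7 − (-12.803) = -19.897
Substitute f_C = 0.448 − f_D:
f_D·(-69.9 − -13.1) = -19.897 − 0.448×(-13.1) = -14.029
f_D = -14.029 / -56.8 = 0.2470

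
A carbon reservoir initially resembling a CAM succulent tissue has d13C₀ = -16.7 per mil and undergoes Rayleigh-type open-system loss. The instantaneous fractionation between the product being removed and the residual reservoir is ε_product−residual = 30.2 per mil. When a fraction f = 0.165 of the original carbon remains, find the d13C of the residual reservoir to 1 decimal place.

-68.8 per mil

Rayleigh residual: δ_res = (δ₀ + 1000)·f^(α−1) − 1000
α = ε/1000 + 1 = 1.03020, so α − 1 = 0.03020
f^(α−1) = 0.165^(0.03020) = 0.947039
δ_res = (-16.7 + 1000) × 0.947039 − 1000 = 931.224 − 1000 = -68.78 per mil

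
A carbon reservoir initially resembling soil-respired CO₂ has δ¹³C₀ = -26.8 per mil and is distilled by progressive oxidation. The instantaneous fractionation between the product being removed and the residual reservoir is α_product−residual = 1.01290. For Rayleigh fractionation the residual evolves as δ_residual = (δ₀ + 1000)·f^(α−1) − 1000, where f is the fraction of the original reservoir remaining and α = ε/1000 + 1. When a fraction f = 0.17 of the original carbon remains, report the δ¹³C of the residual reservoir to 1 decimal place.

Rayleigh residual: δ_res = (δ₀ + 1000)·f^(α−1) − 1000
α − 1 = 0.01290
f^(α−1) = 0.17^(0.01290) = 0.977401
δ_res = (-26.8 + 1000) × 0.977401 − 1000 = 951.207 − 1000 = -48.79 per mil

-48.8 per mil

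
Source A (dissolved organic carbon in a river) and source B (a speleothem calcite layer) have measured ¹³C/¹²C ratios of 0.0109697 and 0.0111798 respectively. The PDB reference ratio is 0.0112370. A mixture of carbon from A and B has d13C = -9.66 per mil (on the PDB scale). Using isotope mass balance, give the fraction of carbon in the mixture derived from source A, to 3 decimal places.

δ_A = (0.0109697/0.0112370 − 1)×1000 = (0.976213 − 1)×1000 = -23.787 per mil
δ_B = (0.0111798/0.0112370 − 1)×1000 = (0.994910 − 1)×1000 = -5.090 per mil
f_A = (δ_mix − δ_B)/(δ_A − δ_B) = (-9.66 − (-5.090))/(-23.787 − (-5.090))
f_A = -4.570 / -18.697 = 0.2444

0.244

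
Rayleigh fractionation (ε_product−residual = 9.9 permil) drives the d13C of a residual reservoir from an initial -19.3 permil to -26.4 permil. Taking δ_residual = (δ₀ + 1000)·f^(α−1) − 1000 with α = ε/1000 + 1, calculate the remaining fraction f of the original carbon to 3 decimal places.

0.480

α − 1 = ε/1000 = 0.0099
(δ_res + 1000)/(δ₀ + 1000) = (-26.4 + 1000)/(-19.3 + 1000) = 973.6/980.7 = 0.992760
f = 0.992760^(1/0.0099) = exp(ln(0.992760)/0.0099) = exp(-0.00727/0.0099)
f = exp(-0.7339) = 0.4800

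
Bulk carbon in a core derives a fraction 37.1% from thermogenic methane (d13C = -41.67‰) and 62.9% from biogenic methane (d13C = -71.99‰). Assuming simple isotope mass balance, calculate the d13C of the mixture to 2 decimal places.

-60.74‰

δ_mix = f_A·δ_A + f_B·δ_B
δ_mix = 0.371 × (-41.67) + 0.629 × (-71.99)
δ_mix = -15.460 + -45.282 = -60.741‰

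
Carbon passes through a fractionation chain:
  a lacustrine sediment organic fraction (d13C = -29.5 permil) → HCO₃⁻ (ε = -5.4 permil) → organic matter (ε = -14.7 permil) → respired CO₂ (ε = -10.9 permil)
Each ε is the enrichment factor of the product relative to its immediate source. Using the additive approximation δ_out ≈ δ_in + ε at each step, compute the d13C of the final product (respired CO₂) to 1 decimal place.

-60.5 permil

step 1: δ ≈ -29.5 + (-5.4) = -34.9 permil
step 2: δ ≈ -34.9 + (-14.7) = -49.6 permil
step 3: δ ≈ -49.6 + (-10.9) = -60.5 permil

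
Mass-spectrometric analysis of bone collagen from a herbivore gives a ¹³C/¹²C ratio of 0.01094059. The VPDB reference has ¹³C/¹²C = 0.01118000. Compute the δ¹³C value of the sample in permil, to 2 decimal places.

δ¹³C = (R_sample / R_standard − 1) × 1000
R_sample / R_standard = 0.01094059 / 0.01118000 = 0.978586
δ¹³C = (0.978586 − 1) × 1000 = -21.414 permil

-21.41 permil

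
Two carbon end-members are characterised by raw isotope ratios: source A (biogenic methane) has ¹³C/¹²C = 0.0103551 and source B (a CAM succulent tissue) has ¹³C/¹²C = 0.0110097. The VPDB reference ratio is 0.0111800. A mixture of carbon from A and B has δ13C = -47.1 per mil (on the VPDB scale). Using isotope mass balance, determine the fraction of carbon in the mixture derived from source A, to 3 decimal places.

δ_A = (0.0103551/0.0111800 − 1)×1000 = (0.926216 − 1)×1000 = -73.784 per mil
δ_B = (0.0110097/0.0111800 − 1)×1000 = (0.984767 − 1)×1000 = -15.233 per mil
f_A = (δ_mix − δ_B)/(δ_A − δ_B) = (-47.1 − (-15.233))/(-73.784 − (-15.233))
f_A = -31.867 / -58.551 = 0.5443

0.544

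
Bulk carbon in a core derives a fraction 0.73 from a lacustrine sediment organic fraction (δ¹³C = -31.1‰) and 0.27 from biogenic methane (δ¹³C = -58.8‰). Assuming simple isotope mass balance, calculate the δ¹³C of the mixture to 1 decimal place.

-38.6‰

δ_mix = f_A·δ_A + f_B·δ_B
δ_mix = 0.73 × (-31.1) + 0.27 × (-58.8)
δ_mix = -22.70 + -15.88 = -38.58‰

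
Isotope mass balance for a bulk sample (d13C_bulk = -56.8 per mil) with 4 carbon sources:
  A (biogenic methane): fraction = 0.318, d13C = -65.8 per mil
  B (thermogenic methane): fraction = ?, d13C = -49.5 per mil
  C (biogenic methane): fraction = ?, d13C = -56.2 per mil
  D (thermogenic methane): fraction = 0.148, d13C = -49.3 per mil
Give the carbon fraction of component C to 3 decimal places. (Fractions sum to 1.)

Let f_C and f_B be the unknown fractions; fractions sum to 1 so f_C + f_B = 0.534.
Mass balance: Σ fᵢ·δᵢ = δ_bulk ⇒ f_C·(-56.2) + f_B·(-49.5) = -56.8 − (-28.221) = -28.579
Substitute f_B = 0.534 − f_C:
f_C·(-56.2 − -49.5) = -28.579 − 0.534×(-49.5) = -2.146
f_C = -2.146 / -6.7 = 0.3203

0.320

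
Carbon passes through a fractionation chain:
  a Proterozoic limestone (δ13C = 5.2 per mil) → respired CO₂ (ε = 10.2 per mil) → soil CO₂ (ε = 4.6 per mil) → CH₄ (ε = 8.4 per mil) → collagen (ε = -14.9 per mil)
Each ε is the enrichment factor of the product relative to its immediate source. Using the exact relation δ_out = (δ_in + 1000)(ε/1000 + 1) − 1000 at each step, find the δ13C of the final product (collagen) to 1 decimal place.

13.4 per mil

step 1: δ = (5.20 + 1000)·(10.2/1000 + 1) − 1000 = 15.45 per mil
step 2: δ = (15.45 + 1000)·(4.6/1000 + 1) − 1000 = 20.12 per mil
step 3: δ = (20.12 + 1000)·(8.4/1000 + 1) − 1000 = 28.69 per mil
step 4: δ = (28.69 + 1000)·(-14.9/1000 + 1) − 1000 = 13.37 per mil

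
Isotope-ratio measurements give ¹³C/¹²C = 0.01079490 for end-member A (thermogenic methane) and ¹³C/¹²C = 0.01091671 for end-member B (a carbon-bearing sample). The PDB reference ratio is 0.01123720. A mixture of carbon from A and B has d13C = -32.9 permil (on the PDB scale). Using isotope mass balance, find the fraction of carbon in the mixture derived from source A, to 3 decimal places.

δ_A = (0.01079490/0.01123720 − 1)×1000 = (0.960640 − 1)×1000 = -39.360 permil
δ_B = (0.01091671/0.01123720 − 1)×1000 = (0.971480 − 1)×1000 = -28.520 permil
f_A = (δ_mix − δ_B)/(δ_A − δ_B) = (-32.9 − (-28.520))/(-39.360 − (-28.520))
f_A = -4.380 / -10.840 = 0.4040

0.404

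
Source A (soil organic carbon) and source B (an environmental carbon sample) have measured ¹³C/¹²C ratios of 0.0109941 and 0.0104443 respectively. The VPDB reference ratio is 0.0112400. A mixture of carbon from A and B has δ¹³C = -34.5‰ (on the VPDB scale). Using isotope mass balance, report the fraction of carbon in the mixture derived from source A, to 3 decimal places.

δ_A = (0.0109941/0.0112400 − 1)×1000 = (0.978123 − 1)×1000 = -21.877‰
δ_B = (0.0104443/0.0112400 − 1)×1000 = (0.929208 − 1)×1000 = -70.792‰
f_A = (δ_mix − δ_B)/(δ_A − δ_B) = (-34.5 − (-70.792))/(-21.877 − (-70.792))
f_A = 36.292 / 48.915 = 0.7419

0.742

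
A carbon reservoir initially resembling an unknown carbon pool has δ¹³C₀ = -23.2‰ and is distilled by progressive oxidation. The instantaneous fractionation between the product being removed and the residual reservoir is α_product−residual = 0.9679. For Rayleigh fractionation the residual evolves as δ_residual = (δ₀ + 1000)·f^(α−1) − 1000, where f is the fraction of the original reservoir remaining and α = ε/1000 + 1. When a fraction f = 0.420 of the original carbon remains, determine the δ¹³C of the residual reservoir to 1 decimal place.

4.4‰

Rayleigh residual: δ_res = (δ₀ + 1000)·f^(α−1) − 1000
α − 1 = -0.03210
f^(α−1) = 0.420^(-0.03210) = 1.028238
δ_res = (-23.2 + 1000) × 1.028238 − 1000 = 1004.383 − 1000 = 4.38‰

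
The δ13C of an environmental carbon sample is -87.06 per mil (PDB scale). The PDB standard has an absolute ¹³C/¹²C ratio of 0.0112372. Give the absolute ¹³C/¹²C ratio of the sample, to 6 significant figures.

0.0102589

R_sample = R_standard × (δ13C/1000 + 1)
R_sample = 0.0112372 × (-87.06/1000 + 1) = 0.0112372 × 0.912940
R_sample = 0.0102589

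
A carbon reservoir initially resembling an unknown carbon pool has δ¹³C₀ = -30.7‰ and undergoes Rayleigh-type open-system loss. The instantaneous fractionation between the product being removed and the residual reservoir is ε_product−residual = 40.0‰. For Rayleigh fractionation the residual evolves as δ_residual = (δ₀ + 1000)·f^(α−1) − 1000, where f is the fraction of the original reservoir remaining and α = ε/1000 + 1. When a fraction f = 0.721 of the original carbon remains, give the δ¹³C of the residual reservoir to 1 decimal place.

-43.3‰

Rayleigh residual: δ_res = (δ₀ + 1000)·f^(α−1) − 1000
α = ε/1000 + 1 = 1.04000, so α − 1 = 0.04000
f^(α−1) = 0.721^(0.04000) = 0.987001
δ_res = (-30.7 + 1000) × 0.987001 − 1000 = 956.700 − 1000 = -43.30‰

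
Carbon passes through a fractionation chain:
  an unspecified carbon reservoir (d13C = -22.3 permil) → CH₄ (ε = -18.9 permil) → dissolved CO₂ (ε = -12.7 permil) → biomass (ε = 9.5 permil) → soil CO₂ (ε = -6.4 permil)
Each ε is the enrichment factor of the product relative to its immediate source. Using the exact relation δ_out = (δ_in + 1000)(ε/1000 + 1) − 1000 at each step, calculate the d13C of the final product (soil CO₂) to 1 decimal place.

step 1: δ = (-22.30 + 1000)·(-18.9/1000 + 1) − 1000 = -40.78 permil
step 2: δ = (-40.78 + 1000)·(-12.7/1000 + 1) − 1000 = -52.96 permil
step 3: δ = (-52.96 + 1000)·(9.5/1000 + 1) − 1000 = -43.96 permil
step 4: δ = (-43.96 + 1000)·(-6.4/1000 + 1) − 1000 = -50.08 permil

-50.1 permil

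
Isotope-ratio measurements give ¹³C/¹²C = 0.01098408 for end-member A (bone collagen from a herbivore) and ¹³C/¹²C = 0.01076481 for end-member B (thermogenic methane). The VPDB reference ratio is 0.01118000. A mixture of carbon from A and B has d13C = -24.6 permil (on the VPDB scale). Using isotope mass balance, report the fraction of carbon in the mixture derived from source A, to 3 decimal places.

0.639

δ_A = (0.01098408/0.01118000 − 1)×1000 = (0.982476 − 1)×1000 = -17.524 permil
δ_B = (0.01076481/0.01118000 − 1)×1000 = (0.962863 − 1)×1000 = -37.137 permil
f_A = (δ_mix − δ_B)/(δ_A − δ_B) = (-24.6 − (-37.137))/(-17.524 − (-37.137))
f_A = 12.537 / 19.613 = 0.6392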